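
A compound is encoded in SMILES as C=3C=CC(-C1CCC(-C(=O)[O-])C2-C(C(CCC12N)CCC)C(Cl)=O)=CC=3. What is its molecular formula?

Heavy atoms from the SMILES: 21 C, 1 Cl, 1 N, 3 O.
Implicit hydrogens by atom environment:
  6 × C: 2 H each → 12
  5 × C: 1 H each → 5
  5 × C (aromatic): 1 H each → 5
  3 × C: no H
  2 × O: no H
  1 × C: 3 H
  1 × C (aromatic): no H
  1 × Cl: no H
  1 × N: 2 H
  1 × O (charge -1): no H
  Total hydrogens = 27.
Net charge -1.
Molecular formula: C21H27ClNO3-

C21H27ClNO3-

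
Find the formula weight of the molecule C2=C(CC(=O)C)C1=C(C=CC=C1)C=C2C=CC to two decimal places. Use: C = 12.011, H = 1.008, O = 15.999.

224.30

Molecular formula: C16H16O.
M = 16×12.011 + 16×1.008 + 1×15.999 = 224.30 g/mol.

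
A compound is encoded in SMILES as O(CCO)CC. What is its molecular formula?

Heavy atoms from the SMILES: 4 C, 2 O.
Implicit hydrogens by atom environment:
  3 × C: 2 H each → 6
  1 × C: 3 H
  1 × O: 1 H
  1 × O: no H
  Total hydrogens = 10.
Molecular formula: C4H10O2

C4H10O2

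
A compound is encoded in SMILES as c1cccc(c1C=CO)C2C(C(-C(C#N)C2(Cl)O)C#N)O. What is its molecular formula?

Heavy atoms from the SMILES: 15 C, 1 Cl, 2 N, 3 O.
Implicit hydrogens by atom environment:
  6 × C: 1 H each → 6
  4 × C (aromatic): 1 H each → 4
  3 × C: no H
  3 × O: 1 H each → 3
  2 × C (aromatic): no H
  2 × N: no H
  1 × Cl: no H
  Total hydrogens = 13.
Molecular formula: C15H13ClN2O3

C15H13ClN2O3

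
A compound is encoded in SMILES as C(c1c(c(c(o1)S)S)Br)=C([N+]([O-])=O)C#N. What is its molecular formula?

Heavy atoms from the SMILES: 1 Br, 7 C, 2 N, 3 O, 2 S.
Implicit hydrogens by atom environment:
  4 × C (aromatic): no H
  2 × C: no H
  2 × S: 1 H each → 2
  1 × Br: no H
  1 × C: 1 H
  1 × N (charge +1): no H
  1 × N: no H
  1 × O (aromatic): no H
  1 × O: no H
  1 × O (charge -1): no H
  Total hydrogens = 3.
Molecular formula: C7H3BrN2O3S2

C7H3BrN2O3S2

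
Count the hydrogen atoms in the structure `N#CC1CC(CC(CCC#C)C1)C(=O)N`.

Hydrogens are implicit in SMILES; fill each atom to its normal valence:
  5 × C: 2 H each → 10
  4 × C: 1 H each → 4
  3 × C: no H
  1 × N: 2 H
  1 × N: no H
  1 × O: no H
  Total hydrogens = 16.

16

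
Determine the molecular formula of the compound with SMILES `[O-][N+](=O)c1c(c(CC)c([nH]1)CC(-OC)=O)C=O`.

Heavy atoms from the SMILES: 10 C, 2 N, 5 O.
Implicit hydrogens by atom environment:
  4 × C (aromatic): no H
  4 × O: no H
  2 × C: 3 H each → 6
  2 × C: 2 H each → 4
  1 × C: 1 H
  1 × C: no H
  1 × N (aromatic): 1 H
  1 × N (charge +1): no H
  1 × O (charge -1): no H
  Total hydrogens = 12.
Molecular formula: C10H12N2O5

C10H12N2O5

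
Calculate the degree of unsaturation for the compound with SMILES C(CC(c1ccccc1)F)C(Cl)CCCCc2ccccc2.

Molecular formula from the SMILES: C20H24ClF.
DoU = (2C + 2 + N − H − X)/2 = (2·20 + 2 + 0 − 24 − 2)/2 = 16/2 = 8.
(Structurally: 2 ring(s) + 6 π bond(s) = 8.)

8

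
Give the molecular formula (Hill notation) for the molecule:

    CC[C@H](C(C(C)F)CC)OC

Heavy atoms from the SMILES: 9 C, 1 F, 1 O.
Implicit hydrogens by atom environment:
  4 × C: 3 H each → 12
  3 × C: 1 H each → 3
  2 × C: 2 H each → 4
  1 × F: no H
  1 × O: no H
  Total hydrogens = 19.
Molecular formula: C9H19FO

C9H19FO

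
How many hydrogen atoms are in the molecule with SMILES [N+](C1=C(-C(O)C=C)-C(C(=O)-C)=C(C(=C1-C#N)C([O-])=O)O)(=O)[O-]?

Hydrogens are implicit in SMILES; fill each atom to its normal valence:
  6 × C (aromatic): no H
  3 × C: no H
  3 × O: no H
  2 × C: 1 H each → 2
  2 × O: 1 H each → 2
  2 × O (charge -1): no H
  1 × C: 3 H
  1 × C: 2 H
  1 × N: no H
  1 × N (charge +1): no H
  Total hydrogens = 9.

9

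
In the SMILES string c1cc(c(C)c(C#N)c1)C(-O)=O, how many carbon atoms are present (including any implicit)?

The symbol for carbon appears 9 times in the SMILES. Lowercase c denotes aromatic carbon and counts toward C.

9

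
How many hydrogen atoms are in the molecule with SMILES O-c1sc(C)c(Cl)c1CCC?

Hydrogens are implicit in SMILES; fill each atom to its normal valence:
  4 × C (aromatic): no H
  2 × C: 3 H each → 6
  2 × C: 2 H each → 4
  1 × Cl: no H
  1 × O: 1 H
  1 × S (aromatic): no H
  Total hydrogens = 11.

11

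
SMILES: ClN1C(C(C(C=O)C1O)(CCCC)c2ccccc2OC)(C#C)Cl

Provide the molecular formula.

C18H21Cl2NO3

Heavy atoms from the SMILES: 18 C, 2 Cl, 1 N, 3 O.
Implicit hydrogens by atom environment:
  4 × C: 1 H each → 4
  4 × C (aromatic): 1 H each → 4
  3 × C: 2 H each → 6
  3 × C: no H
  2 × C: 3 H each → 6
  2 × C (aromatic): no H
  2 × Cl: no H
  2 × O: no H
  1 × N: no H
  1 × O: 1 H
  Total hydrogens = 21.
Molecular formula: C18H21Cl2NO3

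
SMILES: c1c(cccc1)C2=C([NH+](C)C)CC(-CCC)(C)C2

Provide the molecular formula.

C17H26N+

Heavy atoms from the SMILES: 17 C, 1 N.
Implicit hydrogens by atom environment:
  5 × C (aromatic): 1 H each → 5
  4 × C: 3 H each → 12
  4 × C: 2 H each → 8
  3 × C: no H
  1 × C (aromatic): no H
  1 × N (charge +1): 1 H
  Total hydrogens = 26.
Net charge +1.
Molecular formula: C17H26N+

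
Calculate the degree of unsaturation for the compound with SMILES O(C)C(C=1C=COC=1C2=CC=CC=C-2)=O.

8

Molecular formula from the SMILES: C12H10O3.
DoU = (2C + 2 + N − H − X)/2 = (2·12 + 2 + 0 − 10 − 0)/2 = 16/2 = 8.
(Structurally: 2 ring(s) + 6 π bond(s) = 8.)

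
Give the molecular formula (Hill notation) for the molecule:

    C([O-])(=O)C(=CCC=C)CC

C8H11O2-

Heavy atoms from the SMILES: 8 C, 2 O.
Implicit hydrogens by atom environment:
  3 × C: 2 H each → 6
  2 × C: 1 H each → 2
  2 × C: no H
  1 × C: 3 H
  1 × O: no H
  1 × O (charge -1): no H
  Total hydrogens = 11.
Net charge -1.
Molecular formula: C8H11O2-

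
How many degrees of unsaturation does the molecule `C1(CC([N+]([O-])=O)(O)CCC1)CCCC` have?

2

Molecular formula from the SMILES: C10H19NO3.
DoU = (2C + 2 + N − H − X)/2 = (2·10 + 2 + 1 − 19 − 0)/2 = 4/2 = 2.
(Structurally: 1 ring(s) + 1 π bond(s) = 2.)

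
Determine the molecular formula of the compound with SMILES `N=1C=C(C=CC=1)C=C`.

C7H7N

Heavy atoms from the SMILES: 7 C, 1 N.
Implicit hydrogens by atom environment:
  4 × C (aromatic): 1 H each → 4
  1 × C: 2 H
  1 × C: 1 H
  1 × C (aromatic): no H
  1 × N (aromatic): no H
  Total hydrogens = 7.
Molecular formula: C7H7N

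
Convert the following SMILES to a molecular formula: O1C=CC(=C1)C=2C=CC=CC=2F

C10H7FO

Heavy atoms from the SMILES: 10 C, 1 F, 1 O.
Implicit hydrogens by atom environment:
  7 × C (aromatic): 1 H each → 7
  3 × C (aromatic): no H
  1 × F: no H
  1 × O (aromatic): no H
  Total hydrogens = 7.
Molecular formula: C10H7FO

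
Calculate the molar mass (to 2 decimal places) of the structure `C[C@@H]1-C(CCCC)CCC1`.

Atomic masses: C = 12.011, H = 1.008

140.27

Molecular formula: C10H20.
M = 10×12.011 + 20×1.008 = 140.27 g/mol.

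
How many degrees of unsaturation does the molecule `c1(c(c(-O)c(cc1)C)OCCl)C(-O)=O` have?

5

Molecular formula from the SMILES: C9H9ClO4.
DoU = (2C + 2 + N − H − X)/2 = (2·9 + 2 + 0 − 9 − 1)/2 = 10/2 = 5.
(Structurally: 1 ring(s) + 4 π bond(s) = 5.)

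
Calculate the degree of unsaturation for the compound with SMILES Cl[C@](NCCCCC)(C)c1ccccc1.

4

Molecular formula from the SMILES: C13H20ClN.
DoU = (2C + 2 + N − H − X)/2 = (2·13 + 2 + 1 − 20 − 1)/2 = 8/2 = 4.
(Structurally: 1 ring(s) + 3 π bond(s) = 4.)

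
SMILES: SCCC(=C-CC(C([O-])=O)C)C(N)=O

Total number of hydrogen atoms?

Hydrogens are implicit in SMILES; fill each atom to its normal valence:
  3 × C: 2 H each → 6
  3 × C: no H
  2 × C: 1 H each → 2
  2 × O: no H
  1 × C: 3 H
  1 × N: 2 H
  1 × O (charge -1): no H
  1 × S: 1 H
  Total hydrogens = 14.

14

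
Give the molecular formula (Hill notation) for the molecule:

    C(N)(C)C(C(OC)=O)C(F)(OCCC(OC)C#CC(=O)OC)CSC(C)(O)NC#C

C19H29FN2O7S

Heavy atoms from the SMILES: 19 C, 1 F, 2 N, 7 O, 1 S.
Implicit hydrogens by atom environment:
  7 × C: no H
  6 × O: no H
  5 × C: 3 H each → 15
  4 × C: 1 H each → 4
  3 × C: 2 H each → 6
  1 × F: no H
  1 × N: 2 H
  1 × N: 1 H
  1 × O: 1 H
  1 × S: no H
  Total hydrogens = 29.
Molecular formula: C19H29FN2O7S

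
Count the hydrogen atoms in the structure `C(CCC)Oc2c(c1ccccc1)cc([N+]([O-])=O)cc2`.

17

Hydrogens are implicit in SMILES; fill each atom to its normal valence:
  8 × C (aromatic): 1 H each → 8
  4 × C (aromatic): no H
  3 × C: 2 H each → 6
  2 × O: no H
  1 × C: 3 H
  1 × N (charge +1): no H
  1 × O (charge -1): no H
  Total hydrogens = 17.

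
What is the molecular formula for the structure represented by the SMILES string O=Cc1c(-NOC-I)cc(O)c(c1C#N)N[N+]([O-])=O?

Heavy atoms from the SMILES: 9 C, 1 I, 4 N, 5 O.
Implicit hydrogens by atom environment:
  5 × C (aromatic): no H
  3 × O: no H
  2 × N: 1 H each → 2
  1 × C: 2 H
  1 × C (aromatic): 1 H
  1 × C: 1 H
  1 × C: no H
  1 × I: no H
  1 × N: no H
  1 × N (charge +1): no H
  1 × O: 1 H
  1 × O (charge -1): no H
  Total hydrogens = 7.
Molecular formula: C9H7IN4O5

C9H7IN4O5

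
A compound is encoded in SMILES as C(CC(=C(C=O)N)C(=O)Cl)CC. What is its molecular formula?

C8H12ClNO2

Heavy atoms from the SMILES: 8 C, 1 Cl, 1 N, 2 O.
Implicit hydrogens by atom environment:
  3 × C: 2 H each → 6
  3 × C: no H
  2 × O: no H
  1 × C: 3 H
  1 × C: 1 H
  1 × Cl: no H
  1 × N: 2 H
  Total hydrogens = 12.
Molecular formula: C8H12ClNO2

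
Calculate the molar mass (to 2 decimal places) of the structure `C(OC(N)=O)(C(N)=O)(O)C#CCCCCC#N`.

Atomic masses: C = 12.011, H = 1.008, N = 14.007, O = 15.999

239.23

Molecular formula: C10H13N3O4.
M = 10×12.011 + 13×1.008 + 3×14.007 + 4×15.999 = 239.23 g/mol.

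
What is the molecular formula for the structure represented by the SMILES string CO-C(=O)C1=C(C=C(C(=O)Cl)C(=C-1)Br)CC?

Heavy atoms from the SMILES: 1 Br, 11 C, 1 Cl, 3 O.
Implicit hydrogens by atom environment:
  4 × C (aromatic): no H
  3 × O: no H
  2 × C: 3 H each → 6
  2 × C (aromatic): 1 H each → 2
  2 × C: no H
  1 × Br: no H
  1 × C: 2 H
  1 × Cl: no H
  Total hydrogens = 10.
Molecular formula: C11H10BrClO3

C11H10BrClO3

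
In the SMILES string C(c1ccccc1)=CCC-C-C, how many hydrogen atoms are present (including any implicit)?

Hydrogens are implicit in SMILES; fill each atom to its normal valence:
  5 × C (aromatic): 1 H each → 5
  3 × C: 2 H each → 6
  2 × C: 1 H each → 2
  1 × C: 3 H
  1 × C (aromatic): no H
  Total hydrogens = 16.

16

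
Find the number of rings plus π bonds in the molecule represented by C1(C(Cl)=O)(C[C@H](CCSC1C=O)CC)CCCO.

Molecular formula from the SMILES: C13H21ClO3S.
DoU = (2C + 2 + N − H − X)/2 = (2·13 + 2 + 0 − 21 − 1)/2 = 6/2 = 3.
(Structurally: 1 ring(s) + 2 π bond(s) = 3.)

3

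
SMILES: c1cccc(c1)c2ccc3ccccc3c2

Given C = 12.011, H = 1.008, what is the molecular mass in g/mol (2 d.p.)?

Molecular formula: C16H12.
M = 16×12.011 + 12×1.008 = 204.27 g/mol.

204.27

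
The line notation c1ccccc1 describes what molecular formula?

Heavy atoms from the SMILES: 6 C.
Implicit hydrogens by atom environment:
  6 × C (aromatic): 1 H each → 6
  Total hydrogens = 6.
Molecular formula: C6H6

C6H6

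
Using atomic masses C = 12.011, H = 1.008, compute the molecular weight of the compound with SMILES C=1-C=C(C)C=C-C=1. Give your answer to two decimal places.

92.14

Molecular formula: C7H8.
M = 7×12.011 + 8×1.008 = 92.14 g/mol.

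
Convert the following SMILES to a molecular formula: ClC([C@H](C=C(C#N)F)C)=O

C6H5ClFNO

Heavy atoms from the SMILES: 6 C, 1 Cl, 1 F, 1 N, 1 O.
Implicit hydrogens by atom environment:
  3 × C: no H
  2 × C: 1 H each → 2
  1 × C: 3 H
  1 × Cl: no H
  1 × F: no H
  1 × N: no H
  1 × O: no H
  Total hydrogens = 5.
Molecular formula: C6H5ClFNO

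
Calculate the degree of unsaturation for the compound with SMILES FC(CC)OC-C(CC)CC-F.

Molecular formula from the SMILES: C9H18F2O.
DoU = (2C + 2 + N − H − X)/2 = (2·9 + 2 + 0 − 18 − 2)/2 = 0/2 = 0.
(Structurally: 0 ring(s) + 0 π bond(s) = 0.)

0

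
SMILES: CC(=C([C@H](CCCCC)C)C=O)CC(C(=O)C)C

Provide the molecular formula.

C16H28O2

Heavy atoms from the SMILES: 16 C, 2 O.
Implicit hydrogens by atom environment:
  5 × C: 3 H each → 15
  5 × C: 2 H each → 10
  3 × C: 1 H each → 3
  3 × C: no H
  2 × O: no H
  Total hydrogens = 28.
Molecular formula: C16H28O2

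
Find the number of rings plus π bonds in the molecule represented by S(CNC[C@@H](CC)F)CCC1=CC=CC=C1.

4

Molecular formula from the SMILES: C13H20FNS.
DoU = (2C + 2 + N − H − X)/2 = (2·13 + 2 + 1 − 20 − 1)/2 = 8/2 = 4.
(Structurally: 1 ring(s) + 3 π bond(s) = 4.)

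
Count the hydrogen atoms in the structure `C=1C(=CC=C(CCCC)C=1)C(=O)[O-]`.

13

Hydrogens are implicit in SMILES; fill each atom to its normal valence:
  4 × C (aromatic): 1 H each → 4
  3 × C: 2 H each → 6
  2 × C (aromatic): no H
  1 × C: 3 H
  1 × C: no H
  1 × O: no H
  1 × O (charge -1): no H
  Total hydrogens = 13.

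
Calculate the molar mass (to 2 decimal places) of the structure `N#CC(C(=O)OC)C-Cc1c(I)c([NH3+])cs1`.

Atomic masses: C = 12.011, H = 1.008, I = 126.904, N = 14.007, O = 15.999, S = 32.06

Molecular formula: C10H12IN2O2S+.
M = 10×12.011 + 12×1.008 + 1×126.904 + 2×14.007 + 2×15.999 + 1×32.06 = 351.18 g/mol.

351.18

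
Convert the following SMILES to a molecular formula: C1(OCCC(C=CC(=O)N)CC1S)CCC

Heavy atoms from the SMILES: 12 C, 1 N, 2 O, 1 S.
Implicit hydrogens by atom environment:
  5 × C: 2 H each → 10
  5 × C: 1 H each → 5
  2 × O: no H
  1 × C: 3 H
  1 × C: no H
  1 × N: 2 H
  1 × S: 1 H
  Total hydrogens = 21.
Molecular formula: C12H21NO2S

C12H21NO2S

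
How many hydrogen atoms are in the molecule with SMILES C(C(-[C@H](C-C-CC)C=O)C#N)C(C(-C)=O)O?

19

Hydrogens are implicit in SMILES; fill each atom to its normal valence:
  4 × C: 2 H each → 8
  4 × C: 1 H each → 4
  2 × C: 3 H each → 6
  2 × C: no H
  2 × O: no H
  1 × N: no H
  1 × O: 1 H
  Total hydrogens = 19.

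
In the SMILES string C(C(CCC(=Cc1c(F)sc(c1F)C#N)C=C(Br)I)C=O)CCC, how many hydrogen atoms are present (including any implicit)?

Hydrogens are implicit in SMILES; fill each atom to its normal valence:
  5 × C: 2 H each → 10
  4 × C: 1 H each → 4
  4 × C (aromatic): no H
  3 × C: no H
  2 × F: no H
  1 × Br: no H
  1 × C: 3 H
  1 × I: no H
  1 × N: no H
  1 × O: no H
  1 × S (aromatic): no H
  Total hydrogens = 17.

17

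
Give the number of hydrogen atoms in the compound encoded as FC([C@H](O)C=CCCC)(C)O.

Hydrogens are implicit in SMILES; fill each atom to its normal valence:
  3 × C: 1 H each → 3
  2 × C: 3 H each → 6
  2 × C: 2 H each → 4
  2 × O: 1 H each → 2
  1 × C: no H
  1 × F: no H
  Total hydrogens = 15.

15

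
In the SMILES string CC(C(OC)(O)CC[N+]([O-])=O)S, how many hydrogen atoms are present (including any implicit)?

Hydrogens are implicit in SMILES; fill each atom to its normal valence:
  2 × C: 3 H each → 6
  2 × C: 2 H each → 4
  2 × O: no H
  1 × C: 1 H
  1 × C: no H
  1 × N (charge +1): no H
  1 × O: 1 H
  1 × O (charge -1): no H
  1 × S: 1 H
  Total hydrogens = 13.

13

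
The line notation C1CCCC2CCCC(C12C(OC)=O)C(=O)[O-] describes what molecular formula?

C13H19O4-

Heavy atoms from the SMILES: 13 C, 4 O.
Implicit hydrogens by atom environment:
  7 × C: 2 H each → 14
  3 × C: no H
  3 × O: no H
  2 × C: 1 H each → 2
  1 × C: 3 H
  1 × O (charge -1): no H
  Total hydrogens = 19.
Net charge -1.
Molecular formula: C13H19O4-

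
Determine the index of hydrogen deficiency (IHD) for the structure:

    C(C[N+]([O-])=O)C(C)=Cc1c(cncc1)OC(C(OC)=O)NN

7

Molecular formula from the SMILES: C13H18N4O5.
DoU = (2C + 2 + N − H − X)/2 = (2·13 + 2 + 4 − 18 − 0)/2 = 14/2 = 7.
(Structurally: 1 ring(s) + 6 π bond(s) = 7.)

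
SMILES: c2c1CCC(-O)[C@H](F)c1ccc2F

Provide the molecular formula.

Heavy atoms from the SMILES: 10 C, 2 F, 1 O.
Implicit hydrogens by atom environment:
  3 × C (aromatic): 1 H each → 3
  3 × C (aromatic): no H
  2 × C: 2 H each → 4
  2 × C: 1 H each → 2
  2 × F: no H
  1 × O: 1 H
  Total hydrogens = 10.
Molecular formula: C10H10F2O

C10H10F2O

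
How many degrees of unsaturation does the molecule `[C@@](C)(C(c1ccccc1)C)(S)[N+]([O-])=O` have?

5

Molecular formula from the SMILES: C10H13NO2S.
DoU = (2C + 2 + N − H − X)/2 = (2·10 + 2 + 1 − 13 − 0)/2 = 10/2 = 5.
(Structurally: 1 ring(s) + 4 π bond(s) = 5.)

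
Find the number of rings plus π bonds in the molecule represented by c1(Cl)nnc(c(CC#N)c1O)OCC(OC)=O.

Molecular formula from the SMILES: C9H8ClN3O4.
DoU = (2C + 2 + N − H − X)/2 = (2·9 + 2 + 3 − 8 − 1)/2 = 14/2 = 7.
(Structurally: 1 ring(s) + 6 π bond(s) = 7.)

7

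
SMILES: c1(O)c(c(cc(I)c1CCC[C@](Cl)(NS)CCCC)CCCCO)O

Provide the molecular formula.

C18H29ClINO3S

Heavy atoms from the SMILES: 18 C, 1 Cl, 1 I, 1 N, 3 O, 1 S.
Implicit hydrogens by atom environment:
  10 × C: 2 H each → 20
  5 × C (aromatic): no H
  3 × O: 1 H each → 3
  1 × C: 3 H
  1 × C (aromatic): 1 H
  1 × C: no H
  1 × Cl: no H
  1 × I: no H
  1 × N: 1 H
  1 × S: 1 H
  Total hydrogens = 29.
Molecular formula: C18H29ClINO3S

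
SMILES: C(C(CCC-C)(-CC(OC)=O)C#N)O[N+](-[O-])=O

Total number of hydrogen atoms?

16

Hydrogens are implicit in SMILES; fill each atom to its normal valence:
  5 × C: 2 H each → 10
  4 × O: no H
  3 × C: no H
  2 × C: 3 H each → 6
  1 × N: no H
  1 × N (charge +1): no H
  1 × O (charge -1): no H
  Total hydrogens = 16.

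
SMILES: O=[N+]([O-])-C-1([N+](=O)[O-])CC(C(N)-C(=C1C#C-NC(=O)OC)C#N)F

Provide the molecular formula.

Heavy atoms from the SMILES: 11 C, 1 F, 5 N, 6 O.
Implicit hydrogens by atom environment:
  7 × C: no H
  4 × O: no H
  2 × C: 1 H each → 2
  2 × N (charge +1): no H
  2 × O (charge -1): no H
  1 × C: 3 H
  1 × C: 2 H
  1 × F: no H
  1 × N: 2 H
  1 × N: 1 H
  1 × N: no H
  Total hydrogens = 10.
Molecular formula: C11H10FN5O6

C11H10FN5O6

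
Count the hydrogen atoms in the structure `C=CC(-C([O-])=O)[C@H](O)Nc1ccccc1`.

12

Hydrogens are implicit in SMILES; fill each atom to its normal valence:
  5 × C (aromatic): 1 H each → 5
  3 × C: 1 H each → 3
  1 × C: 2 H
  1 × C: no H
  1 × C (aromatic): no H
  1 × N: 1 H
  1 × O: 1 H
  1 × O: no H
  1 × O (charge -1): no H
  Total hydrogens = 12.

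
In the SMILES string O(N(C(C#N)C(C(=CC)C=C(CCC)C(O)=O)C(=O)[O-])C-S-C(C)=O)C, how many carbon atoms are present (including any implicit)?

The symbol for carbon appears 17 times in the SMILES.

17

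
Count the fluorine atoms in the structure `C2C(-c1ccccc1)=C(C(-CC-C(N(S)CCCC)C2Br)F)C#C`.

The symbol for fluorine appears 1 time in the SMILES.

1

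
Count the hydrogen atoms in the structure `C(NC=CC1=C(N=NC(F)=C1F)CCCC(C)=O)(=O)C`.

Hydrogens are implicit in SMILES; fill each atom to its normal valence:
  4 × C (aromatic): no H
  3 × C: 2 H each → 6
  2 × C: 3 H each → 6
  2 × C: 1 H each → 2
  2 × C: no H
  2 × F: no H
  2 × N (aromatic): no H
  2 × O: no H
  1 × N: 1 H
  Total hydrogens = 15.

15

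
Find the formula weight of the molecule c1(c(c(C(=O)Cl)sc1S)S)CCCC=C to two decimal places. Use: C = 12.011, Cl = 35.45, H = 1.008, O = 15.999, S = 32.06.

Molecular formula: C10H11ClOS3.
M = 10×12.011 + 1×35.45 + 11×1.008 + 1×15.999 + 3×32.06 = 278.83 g/mol.

278.83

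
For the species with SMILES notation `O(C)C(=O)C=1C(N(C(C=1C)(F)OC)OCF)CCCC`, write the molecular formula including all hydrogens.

C13H21F2NO4

Heavy atoms from the SMILES: 13 C, 2 F, 1 N, 4 O.
Implicit hydrogens by atom environment:
  4 × C: 3 H each → 12
  4 × C: 2 H each → 8
  4 × C: no H
  4 × O: no H
  2 × F: no H
  1 × C: 1 H
  1 × N: no H
  Total hydrogens = 21.
Molecular formula: C13H21F2NO4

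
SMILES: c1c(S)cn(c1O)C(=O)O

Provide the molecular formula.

Heavy atoms from the SMILES: 5 C, 1 N, 3 O, 1 S.
Implicit hydrogens by atom environment:
  2 × C (aromatic): 1 H each → 2
  2 × C (aromatic): no H
  2 × O: 1 H each → 2
  1 × C: no H
  1 × N (aromatic): no H
  1 × O: no H
  1 × S: 1 H
  Total hydrogens = 5.
Molecular formula: C5H5NO3S

C5H5NO3S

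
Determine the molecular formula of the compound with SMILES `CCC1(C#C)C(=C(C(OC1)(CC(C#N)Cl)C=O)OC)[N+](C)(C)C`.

Heavy atoms from the SMILES: 17 C, 1 Cl, 2 N, 3 O.
Implicit hydrogens by atom environment:
  6 × C: no H
  5 × C: 3 H each → 15
  3 × C: 2 H each → 6
  3 × C: 1 H each → 3
  3 × O: no H
  1 × Cl: no H
  1 × N (charge +1): no H
  1 × N: no H
  Total hydrogens = 24.
Net charge +1.
Molecular formula: C17H24ClN2O3+

C17H24ClN2O3+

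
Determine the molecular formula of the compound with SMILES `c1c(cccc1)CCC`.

Heavy atoms from the SMILES: 9 C.
Implicit hydrogens by atom environment:
  5 × C (aromatic): 1 H each → 5
  2 × C: 2 H each → 4
  1 × C: 3 H
  1 × C (aromatic): no H
  Total hydrogens = 12.
Molecular formula: C9H12

C9H12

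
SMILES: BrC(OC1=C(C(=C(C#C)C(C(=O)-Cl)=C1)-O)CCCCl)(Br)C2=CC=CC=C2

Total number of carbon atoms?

The symbol for carbon appears 19 times in the SMILES. (Cl is a single chlorine, not C + l.)

19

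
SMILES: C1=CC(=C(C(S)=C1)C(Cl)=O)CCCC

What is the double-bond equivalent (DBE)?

Molecular formula from the SMILES: C11H13ClOS.
DoU = (2C + 2 + N − H − X)/2 = (2·11 + 2 + 0 − 13 − 1)/2 = 10/2 = 5.
(Structurally: 1 ring(s) + 4 π bond(s) = 5.)

5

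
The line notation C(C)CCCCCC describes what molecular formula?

C8H18

Heavy atoms from the SMILES: 8 C.
Implicit hydrogens by atom environment:
  6 × C: 2 H each → 12
  2 × C: 3 H each → 6
  Total hydrogens = 18.
Molecular formula: C8H18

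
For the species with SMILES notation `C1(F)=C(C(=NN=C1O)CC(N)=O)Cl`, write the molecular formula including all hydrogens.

C6H5ClFN3O2

Heavy atoms from the SMILES: 6 C, 1 Cl, 1 F, 3 N, 2 O.
Implicit hydrogens by atom environment:
  4 × C (aromatic): no H
  2 × N (aromatic): no H
  1 × C: 2 H
  1 × C: no H
  1 × Cl: no H
  1 × F: no H
  1 × N: 2 H
  1 × O: 1 H
  1 × O: no H
  Total hydrogens = 5.
Molecular formula: C6H5ClFN3O2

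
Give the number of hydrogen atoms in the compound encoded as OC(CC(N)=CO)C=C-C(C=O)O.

Hydrogens are implicit in SMILES; fill each atom to its normal valence:
  6 × C: 1 H each → 6
  3 × O: 1 H each → 3
  1 × C: 2 H
  1 × C: no H
  1 × N: 2 H
  1 × O: no H
  Total hydrogens = 13.

13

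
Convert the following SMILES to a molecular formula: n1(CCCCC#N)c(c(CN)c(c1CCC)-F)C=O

C14H20FN3O

Heavy atoms from the SMILES: 14 C, 1 F, 3 N, 1 O.
Implicit hydrogens by atom environment:
  7 × C: 2 H each → 14
  4 × C (aromatic): no H
  1 × C: 3 H
  1 × C: 1 H
  1 × C: no H
  1 × F: no H
  1 × N: 2 H
  1 × N (aromatic): no H
  1 × N: no H
  1 × O: no H
  Total hydrogens = 20.
Molecular formula: C14H20FN3O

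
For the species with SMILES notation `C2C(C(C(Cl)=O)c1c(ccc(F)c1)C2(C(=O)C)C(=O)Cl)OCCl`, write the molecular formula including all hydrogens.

Heavy atoms from the SMILES: 15 C, 3 Cl, 1 F, 4 O.
Implicit hydrogens by atom environment:
  4 × C: no H
  4 × O: no H
  3 × C (aromatic): 1 H each → 3
  3 × C (aromatic): no H
  3 × Cl: no H
  2 × C: 2 H each → 4
  2 × C: 1 H each → 2
  1 × C: 3 H
  1 × F: no H
  Total hydrogens = 12.
Molecular formula: C15H12Cl3FO4

C15H12Cl3FO4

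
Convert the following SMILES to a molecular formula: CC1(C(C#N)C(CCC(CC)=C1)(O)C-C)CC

Heavy atoms from the SMILES: 15 C, 1 N, 1 O.
Implicit hydrogens by atom environment:
  5 × C: 2 H each → 10
  4 × C: 3 H each → 12
  4 × C: no H
  2 × C: 1 H each → 2
  1 × N: no H
  1 × O: 1 H
  Total hydrogens = 25.
Molecular formula: C15H25NO

C15H25NO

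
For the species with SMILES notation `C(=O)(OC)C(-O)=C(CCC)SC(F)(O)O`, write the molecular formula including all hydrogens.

Heavy atoms from the SMILES: 8 C, 1 F, 5 O, 1 S.
Implicit hydrogens by atom environment:
  4 × C: no H
  3 × O: 1 H each → 3
  2 × C: 3 H each → 6
  2 × C: 2 H each → 4
  2 × O: no H
  1 × F: no H
  1 × S: no H
  Total hydrogens = 13.
Molecular formula: C8H13FO5S

C8H13FO5S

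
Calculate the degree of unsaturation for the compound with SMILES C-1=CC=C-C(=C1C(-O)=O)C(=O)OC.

6

Molecular formula from the SMILES: C9H8O4.
DoU = (2C + 2 + N − H − X)/2 = (2·9 + 2 + 0 − 8 − 0)/2 = 12/2 = 6.
(Structurally: 1 ring(s) + 5 π bond(s) = 6.)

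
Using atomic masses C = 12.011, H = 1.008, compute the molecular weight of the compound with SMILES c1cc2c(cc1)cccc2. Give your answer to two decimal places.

Molecular formula: C10H8.
M = 10×12.011 + 8×1.008 = 128.17 g/mol.

128.17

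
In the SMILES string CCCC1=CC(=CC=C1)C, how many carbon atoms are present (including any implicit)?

10

The symbol for carbon appears 10 times in the SMILES.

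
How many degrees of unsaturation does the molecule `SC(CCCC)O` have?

Molecular formula from the SMILES: C5H12OS.
DoU = (2C + 2 + N − H − X)/2 = (2·5 + 2 + 0 − 12 − 0)/2 = 0/2 = 0.
(Structurally: 0 ring(s) + 0 π bond(s) = 0.)

0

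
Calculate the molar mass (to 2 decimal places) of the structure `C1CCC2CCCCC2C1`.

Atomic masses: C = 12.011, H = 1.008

138.25

Molecular formula: C10H18.
M = 10×12.011 + 18×1.008 = 138.25 g/mol.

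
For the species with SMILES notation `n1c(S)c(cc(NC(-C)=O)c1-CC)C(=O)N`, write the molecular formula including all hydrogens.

Heavy atoms from the SMILES: 10 C, 3 N, 2 O, 1 S.
Implicit hydrogens by atom environment:
  4 × C (aromatic): no H
  2 × C: 3 H each → 6
  2 × C: no H
  2 × O: no H
  1 × C: 2 H
  1 × C (aromatic): 1 H
  1 × N: 2 H
  1 × N: 1 H
  1 × N (aromatic): no H
  1 × S: 1 H
  Total hydrogens = 13.
Molecular formula: C10H13N3O2S

C10H13N3O2S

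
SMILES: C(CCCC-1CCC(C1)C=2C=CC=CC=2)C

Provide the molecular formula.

C16H24

Heavy atoms from the SMILES: 16 C.
Implicit hydrogens by atom environment:
  7 × C: 2 H each → 14
  5 × C (aromatic): 1 H each → 5
  2 × C: 1 H each → 2
  1 × C: 3 H
  1 × C (aromatic): no H
  Total hydrogens = 24.
Molecular formula: C16H24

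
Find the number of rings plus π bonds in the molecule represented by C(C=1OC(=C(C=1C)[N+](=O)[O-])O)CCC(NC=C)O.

Molecular formula from the SMILES: C11H16N2O5.
DoU = (2C + 2 + N − H − X)/2 = (2·11 + 2 + 2 − 16 − 0)/2 = 10/2 = 5.
(Structurally: 1 ring(s) + 4 π bond(s) = 5.)

5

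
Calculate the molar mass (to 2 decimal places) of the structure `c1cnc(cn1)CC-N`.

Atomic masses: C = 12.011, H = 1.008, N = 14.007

123.16

Molecular formula: C6H9N3.
M = 6×12.011 + 9×1.008 + 3×14.007 = 123.16 g/mol.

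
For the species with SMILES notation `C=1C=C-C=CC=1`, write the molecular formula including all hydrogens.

C6H6

Heavy atoms from the SMILES: 6 C.
Implicit hydrogens by atom environment:
  6 × C (aromatic): 1 H each → 6
  Total hydrogens = 6.
Molecular formula: C6H6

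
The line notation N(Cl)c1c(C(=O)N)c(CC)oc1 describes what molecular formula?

C7H9ClN2O2

Heavy atoms from the SMILES: 7 C, 1 Cl, 2 N, 2 O.
Implicit hydrogens by atom environment:
  3 × C (aromatic): no H
  1 × C: 3 H
  1 × C: 2 H
  1 × C (aromatic): 1 H
  1 × C: no H
  1 × Cl: no H
  1 × N: 2 H
  1 × N: 1 H
  1 × O (aromatic): no H
  1 × O: no H
  Total hydrogens = 9.
Molecular formula: C7H9ClN2O2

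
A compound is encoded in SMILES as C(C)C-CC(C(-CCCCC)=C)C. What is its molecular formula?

C13H26

Heavy atoms from the SMILES: 13 C.
Implicit hydrogens by atom environment:
  8 × C: 2 H each → 16
  3 × C: 3 H each → 9
  1 × C: 1 H
  1 × C: no H
  Total hydrogens = 26.
Molecular formula: C13H26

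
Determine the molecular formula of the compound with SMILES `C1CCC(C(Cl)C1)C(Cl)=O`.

Heavy atoms from the SMILES: 7 C, 2 Cl, 1 O.
Implicit hydrogens by atom environment:
  4 × C: 2 H each → 8
  2 × C: 1 H each → 2
  2 × Cl: no H
  1 × C: no H
  1 × O: no H
  Total hydrogens = 10.
Molecular formula: C7H10Cl2O

C7H10Cl2O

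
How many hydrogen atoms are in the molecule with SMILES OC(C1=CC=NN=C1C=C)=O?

Hydrogens are implicit in SMILES; fill each atom to its normal valence:
  2 × C (aromatic): 1 H each → 2
  2 × C (aromatic): no H
  2 × N (aromatic): no H
  1 × C: 2 H
  1 × C: 1 H
  1 × C: no H
  1 × O: 1 H
  1 × O: no H
  Total hydrogens = 6.

6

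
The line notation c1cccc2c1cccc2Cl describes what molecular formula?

C10H7Cl

Heavy atoms from the SMILES: 10 C, 1 Cl.
Implicit hydrogens by atom environment:
  7 × C (aromatic): 1 H each → 7
  3 × C (aromatic): no H
  1 × Cl: no H
  Total hydrogens = 7.
Molecular formula: C10H7Cl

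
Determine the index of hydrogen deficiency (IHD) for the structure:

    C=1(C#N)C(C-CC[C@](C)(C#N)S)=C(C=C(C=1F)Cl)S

8

Molecular formula from the SMILES: C13H12ClFN2S2.
DoU = (2C + 2 + N − H − X)/2 = (2·13 + 2 + 2 − 12 − 2)/2 = 16/2 = 8.
(Structurally: 1 ring(s) + 7 π bond(s) = 8.)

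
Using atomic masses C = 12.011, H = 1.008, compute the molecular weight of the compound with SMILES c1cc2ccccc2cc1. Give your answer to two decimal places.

128.17

Molecular formula: C10H8.
M = 10×12.011 + 8×1.008 = 128.17 g/mol.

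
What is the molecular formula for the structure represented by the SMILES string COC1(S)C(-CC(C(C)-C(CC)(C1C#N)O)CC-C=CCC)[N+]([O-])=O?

C18H30N2O4S

Heavy atoms from the SMILES: 18 C, 2 N, 4 O, 1 S.
Implicit hydrogens by atom environment:
  6 × C: 1 H each → 6
  5 × C: 2 H each → 10
  4 × C: 3 H each → 12
  3 × C: no H
  2 × O: no H
  1 × N (charge +1): no H
  1 × N: no H
  1 × O: 1 H
  1 × O (charge -1): no H
  1 × S: 1 H
  Total hydrogens = 30.
Molecular formula: C18H30N2O4S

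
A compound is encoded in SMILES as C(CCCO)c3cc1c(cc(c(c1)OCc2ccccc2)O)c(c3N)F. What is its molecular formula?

Heavy atoms from the SMILES: 21 C, 1 F, 1 N, 3 O.
Implicit hydrogens by atom environment:
  8 × C (aromatic): 1 H each → 8
  8 × C (aromatic): no H
  5 × C: 2 H each → 10
  2 × O: 1 H each → 2
  1 × F: no H
  1 × N: 2 H
  1 × O: no H
  Total hydrogens = 22.
Molecular formula: C21H22FNO3

C21H22FNO3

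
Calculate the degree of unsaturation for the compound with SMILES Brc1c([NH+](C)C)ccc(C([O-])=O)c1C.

Molecular formula from the SMILES: C10H12BrNO2.
DoU = (2C + 2 + N − H − X)/2 = (2·10 + 2 + 1 − 12 − 1)/2 = 10/2 = 5.
(Structurally: 1 ring(s) + 4 π bond(s) = 5.)

5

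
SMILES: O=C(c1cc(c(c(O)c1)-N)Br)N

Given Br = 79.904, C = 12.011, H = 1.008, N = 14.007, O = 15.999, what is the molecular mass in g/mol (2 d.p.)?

Molecular formula: C7H7BrN2O2.
M = 1×79.904 + 7×12.011 + 7×1.008 + 2×14.007 + 2×15.999 = 231.05 g/mol.

231.05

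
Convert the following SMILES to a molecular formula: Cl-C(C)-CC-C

C5H11Cl

Heavy atoms from the SMILES: 5 C, 1 Cl.
Implicit hydrogens by atom environment:
  2 × C: 3 H each → 6
  2 × C: 2 H each → 4
  1 × C: 1 H
  1 × Cl: no H
  Total hydrogens = 11.
Molecular formula: C5H11Cl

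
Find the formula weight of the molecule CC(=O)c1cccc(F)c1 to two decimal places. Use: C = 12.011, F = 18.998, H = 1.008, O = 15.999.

138.14

Molecular formula: C8H7FO.
M = 8×12.011 + 1×18.998 + 7×1.008 + 1×15.999 = 138.14 g/mol.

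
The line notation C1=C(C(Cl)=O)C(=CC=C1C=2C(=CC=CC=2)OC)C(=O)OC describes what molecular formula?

C16H13ClO4

Heavy atoms from the SMILES: 16 C, 1 Cl, 4 O.
Implicit hydrogens by atom environment:
  7 × C (aromatic): 1 H each → 7
  5 × C (aromatic): no H
  4 × O: no H
  2 × C: 3 H each → 6
  2 × C: no H
  1 × Cl: no H
  Total hydrogens = 13.
Molecular formula: C16H13ClO4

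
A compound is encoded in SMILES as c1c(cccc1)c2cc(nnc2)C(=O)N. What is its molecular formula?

C11H9N3O

Heavy atoms from the SMILES: 11 C, 3 N, 1 O.
Implicit hydrogens by atom environment:
  7 × C (aromatic): 1 H each → 7
  3 × C (aromatic): no H
  2 × N (aromatic): no H
  1 × C: no H
  1 × N: 2 H
  1 × O: no H
  Total hydrogens = 9.
Molecular formula: C11H9N3O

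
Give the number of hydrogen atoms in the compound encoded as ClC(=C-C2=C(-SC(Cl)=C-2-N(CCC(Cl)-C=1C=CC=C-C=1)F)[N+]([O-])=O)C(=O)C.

14

Hydrogens are implicit in SMILES; fill each atom to its normal valence:
  5 × C (aromatic): 1 H each → 5
  5 × C (aromatic): no H
  3 × Cl: no H
  2 × C: 2 H each → 4
  2 × C: 1 H each → 2
  2 × C: no H
  2 × O: no H
  1 × C: 3 H
  1 × F: no H
  1 × N (charge +1): no H
  1 × N: no H
  1 × O (charge -1): no H
  1 × S (aromatic): no H
  Total hydrogens = 14.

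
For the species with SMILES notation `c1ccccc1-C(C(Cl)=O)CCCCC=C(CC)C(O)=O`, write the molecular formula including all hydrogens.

Heavy atoms from the SMILES: 17 C, 1 Cl, 3 O.
Implicit hydrogens by atom environment:
  5 × C: 2 H each → 10
  5 × C (aromatic): 1 H each → 5
  3 × C: no H
  2 × C: 1 H each → 2
  2 × O: no H
  1 × C: 3 H
  1 × C (aromatic): no H
  1 × Cl: no H
  1 × O: 1 H
  Total hydrogens = 21.
Molecular formula: C17H21ClO3

C17H21ClO3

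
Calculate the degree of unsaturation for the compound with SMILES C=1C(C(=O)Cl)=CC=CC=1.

Molecular formula from the SMILES: C7H5ClO.
DoU = (2C + 2 + N − H − X)/2 = (2·7 + 2 + 0 − 5 − 1)/2 = 10/2 = 5.
(Structurally: 1 ring(s) + 4 π bond(s) = 5.)

5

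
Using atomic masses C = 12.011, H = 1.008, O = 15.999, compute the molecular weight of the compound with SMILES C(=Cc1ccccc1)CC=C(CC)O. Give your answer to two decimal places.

Molecular formula: C13H16O.
M = 13×12.011 + 16×1.008 + 1×15.999 = 188.27 g/mol.

188.27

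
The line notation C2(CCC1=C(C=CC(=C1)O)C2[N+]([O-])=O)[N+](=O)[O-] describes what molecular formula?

C10H10N2O5

Heavy atoms from the SMILES: 10 C, 2 N, 5 O.
Implicit hydrogens by atom environment:
  3 × C (aromatic): 1 H each → 3
  3 × C (aromatic): no H
  2 × C: 2 H each → 4
  2 × C: 1 H each → 2
  2 × N (charge +1): no H
  2 × O: no H
  2 × O (charge -1): no H
  1 × O: 1 H
  Total hydrogens = 10.
Molecular formula: C10H10N2O5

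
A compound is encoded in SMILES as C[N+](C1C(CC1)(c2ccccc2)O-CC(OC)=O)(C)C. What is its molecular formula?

Heavy atoms from the SMILES: 16 C, 1 N, 3 O.
Implicit hydrogens by atom environment:
  5 × C (aromatic): 1 H each → 5
  4 × C: 3 H each → 12
  3 × C: 2 H each → 6
  3 × O: no H
  2 × C: no H
  1 × C: 1 H
  1 × C (aromatic): no H
  1 × N (charge +1): no H
  Total hydrogens = 24.
Net charge +1.
Molecular formula: C16H24NO3+

C16H24NO3+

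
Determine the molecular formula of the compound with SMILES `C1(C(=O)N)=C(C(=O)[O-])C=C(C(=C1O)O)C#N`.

Heavy atoms from the SMILES: 9 C, 2 N, 5 O.
Implicit hydrogens by atom environment:
  5 × C (aromatic): no H
  3 × C: no H
  2 × O: 1 H each → 2
  2 × O: no H
  1 × C (aromatic): 1 H
  1 × N: 2 H
  1 × N: no H
  1 × O (charge -1): no H
  Total hydrogens = 5.
Net charge -1.
Molecular formula: C9H5N2O5-

C9H5N2O5-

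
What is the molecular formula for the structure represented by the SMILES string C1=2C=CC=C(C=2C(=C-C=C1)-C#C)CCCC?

Heavy atoms from the SMILES: 16 C.
Implicit hydrogens by atom environment:
  6 × C (aromatic): 1 H each → 6
  4 × C (aromatic): no H
  3 × C: 2 H each → 6
  1 × C: 3 H
  1 × C: 1 H
  1 × C: no H
  Total hydrogens = 16.
Molecular formula: C16H16

C16H16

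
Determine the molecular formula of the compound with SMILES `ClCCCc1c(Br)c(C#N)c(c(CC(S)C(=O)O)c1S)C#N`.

C14H12BrClN2O2S2

Heavy atoms from the SMILES: 1 Br, 14 C, 1 Cl, 2 N, 2 O, 2 S.
Implicit hydrogens by atom environment:
  6 × C (aromatic): no H
  4 × C: 2 H each → 8
  3 × C: no H
  2 × N: no H
  2 × S: 1 H each → 2
  1 × Br: no H
  1 × C: 1 H
  1 × Cl: no H
  1 × O: 1 H
  1 × O: no H
  Total hydrogens = 12.
Molecular formula: C14H12BrClN2O2S2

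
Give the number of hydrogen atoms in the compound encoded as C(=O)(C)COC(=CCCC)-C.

Hydrogens are implicit in SMILES; fill each atom to its normal valence:
  3 × C: 3 H each → 9
  3 × C: 2 H each → 6
  2 × C: no H
  2 × O: no H
  1 × C: 1 H
  Total hydrogens = 16.

16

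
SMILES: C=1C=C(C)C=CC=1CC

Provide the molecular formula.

Heavy atoms from the SMILES: 9 C.
Implicit hydrogens by atom environment:
  4 × C (aromatic): 1 H each → 4
  2 × C: 3 H each → 6
  2 × C (aromatic): no H
  1 × C: 2 H
  Total hydrogens = 12.
Molecular formula: C9H12

C9H12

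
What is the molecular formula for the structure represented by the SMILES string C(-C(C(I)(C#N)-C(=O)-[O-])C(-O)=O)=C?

C7H5INO4-

Heavy atoms from the SMILES: 7 C, 1 I, 1 N, 4 O.
Implicit hydrogens by atom environment:
  4 × C: no H
  2 × C: 1 H each → 2
  2 × O: no H
  1 × C: 2 H
  1 × I: no H
  1 × N: no H
  1 × O: 1 H
  1 × O (charge -1): no H
  Total hydrogens = 5.
Net charge -1.
Molecular formula: C7H5INO4-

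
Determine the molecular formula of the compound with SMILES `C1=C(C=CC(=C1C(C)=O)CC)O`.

Heavy atoms from the SMILES: 10 C, 2 O.
Implicit hydrogens by atom environment:
  3 × C (aromatic): 1 H each → 3
  3 × C (aromatic): no H
  2 × C: 3 H each → 6
  1 × C: 2 H
  1 × C: no H
  1 × O: 1 H
  1 × O: no H
  Total hydrogens = 12.
Molecular formula: C10H12O2

C10H12O2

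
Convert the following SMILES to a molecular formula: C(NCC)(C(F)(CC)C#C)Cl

C8H13ClFN

Heavy atoms from the SMILES: 8 C, 1 Cl, 1 F, 1 N.
Implicit hydrogens by atom environment:
  2 × C: 3 H each → 6
  2 × C: 2 H each → 4
  2 × C: 1 H each → 2
  2 × C: no H
  1 × Cl: no H
  1 × F: no H
  1 × N: 1 H
  Total hydrogens = 13.
Molecular formula: C8H13ClFN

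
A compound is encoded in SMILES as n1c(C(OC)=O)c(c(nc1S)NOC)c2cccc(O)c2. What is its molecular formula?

C13H13N3O4S

Heavy atoms from the SMILES: 13 C, 3 N, 4 O, 1 S.
Implicit hydrogens by atom environment:
  6 × C (aromatic): no H
  4 × C (aromatic): 1 H each → 4
  3 × O: no H
  2 × C: 3 H each → 6
  2 × N (aromatic): no H
  1 × C: no H
  1 × N: 1 H
  1 × O: 1 H
  1 × S: 1 H
  Total hydrogens = 13.
Molecular formula: C13H13N3O4S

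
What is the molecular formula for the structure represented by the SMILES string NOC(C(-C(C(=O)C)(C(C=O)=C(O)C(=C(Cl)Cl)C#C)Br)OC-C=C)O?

C15H16BrCl2NO6

Heavy atoms from the SMILES: 1 Br, 15 C, 2 Cl, 1 N, 6 O.
Implicit hydrogens by atom environment:
  7 × C: no H
  5 × C: 1 H each → 5
  4 × O: no H
  2 × C: 2 H each → 4
  2 × Cl: no H
  2 × O: 1 H each → 2
  1 × Br: no H
  1 × C: 3 H
  1 × N: 2 H
  Total hydrogens = 16.
Molecular formula: C15H16BrCl2NO6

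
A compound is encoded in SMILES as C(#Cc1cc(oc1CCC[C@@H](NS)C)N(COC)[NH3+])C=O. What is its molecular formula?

C14H22N3O3S+

Heavy atoms from the SMILES: 14 C, 3 N, 3 O, 1 S.
Implicit hydrogens by atom environment:
  4 × C: 2 H each → 8
  3 × C (aromatic): no H
  2 × C: 3 H each → 6
  2 × C: 1 H each → 2
  2 × C: no H
  2 × O: no H
  1 × C (aromatic): 1 H
  1 × N (charge +1): 3 H
  1 × N: 1 H
  1 × N: no H
  1 × O (aromatic): no H
  1 × S: 1 H
  Total hydrogens = 22.
Net charge +1.
Molecular formula: C14H22N3O3S+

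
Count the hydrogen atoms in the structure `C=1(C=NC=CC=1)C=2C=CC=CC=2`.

Hydrogens are implicit in SMILES; fill each atom to its normal valence:
  9 × C (aromatic): 1 H each → 9
  2 × C (aromatic): no H
  1 × N (aromatic): no H
  Total hydrogens = 9.

9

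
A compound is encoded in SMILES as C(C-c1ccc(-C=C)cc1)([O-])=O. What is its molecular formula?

Heavy atoms from the SMILES: 10 C, 2 O.
Implicit hydrogens by atom environment:
  4 × C (aromatic): 1 H each → 4
  2 × C: 2 H each → 4
  2 × C (aromatic): no H
  1 × C: 1 H
  1 × C: no H
  1 × O: no H
  1 × O (charge -1): no H
  Total hydrogens = 9.
Net charge -1.
Molecular formula: C10H9O2-

C10H9O2-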